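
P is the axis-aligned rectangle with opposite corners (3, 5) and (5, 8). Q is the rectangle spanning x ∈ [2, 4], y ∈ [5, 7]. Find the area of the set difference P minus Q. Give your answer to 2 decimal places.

|P∩Q|: x∈[3,4], y∈[5,7] → 1·2 = 2.
|P| = 6.
|P ∖ Q| = |P| − |P∩Q| = 6 − 2 = 4.00.

4.00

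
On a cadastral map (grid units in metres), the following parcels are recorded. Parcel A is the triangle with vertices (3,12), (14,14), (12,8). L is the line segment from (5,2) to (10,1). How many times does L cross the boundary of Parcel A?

0

The segment lies entirely outside Parcel A and never meets its boundary.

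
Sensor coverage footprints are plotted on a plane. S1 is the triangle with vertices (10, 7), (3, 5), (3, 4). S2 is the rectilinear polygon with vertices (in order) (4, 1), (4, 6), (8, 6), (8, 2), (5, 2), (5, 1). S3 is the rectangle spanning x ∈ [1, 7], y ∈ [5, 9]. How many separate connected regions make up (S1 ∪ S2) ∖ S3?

(S1 ∪ S2) ∖ S3 is a single connected region.

1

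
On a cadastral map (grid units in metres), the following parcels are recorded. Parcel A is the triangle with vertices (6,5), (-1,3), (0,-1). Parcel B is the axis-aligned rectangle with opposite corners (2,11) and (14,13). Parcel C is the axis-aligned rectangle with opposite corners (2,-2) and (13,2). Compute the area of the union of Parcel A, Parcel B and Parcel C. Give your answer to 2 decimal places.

82.50

By inclusion–exclusion:
Individual areas: |Parcel A| = 15, |Parcel B| = 24, |Parcel C| = 44.
|Parcel A∩Parcel B| = 0.
|Parcel A∩Parcel C| = 0.5.
|Parcel B∩Parcel C| = 0 (no overlap).
|Parcel A∩Parcel B∩Parcel C| = 0.
|Parcel A ∪ Parcel B ∪ Parcel C| = 83 − 0.5 + 0 = 82.50.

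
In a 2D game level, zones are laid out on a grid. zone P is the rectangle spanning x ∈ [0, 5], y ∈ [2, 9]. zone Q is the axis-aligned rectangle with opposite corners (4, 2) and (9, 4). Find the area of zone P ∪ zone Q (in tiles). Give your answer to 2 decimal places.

By inclusion–exclusion:
Individual areas: |zone P| = 35, |zone Q| = 10.
|zone P∩zone Q|: x∈[4,5], y∈[2,4] → 1·2 = 2.
|zone P ∪ zone Q| = 45 − 2 = 43.00.

43.00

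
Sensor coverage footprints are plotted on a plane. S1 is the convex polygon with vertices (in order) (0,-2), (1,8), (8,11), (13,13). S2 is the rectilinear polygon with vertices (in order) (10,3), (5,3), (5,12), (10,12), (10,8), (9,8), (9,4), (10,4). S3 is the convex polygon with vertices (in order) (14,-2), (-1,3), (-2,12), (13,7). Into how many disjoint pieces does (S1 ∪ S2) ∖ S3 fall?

(S1 ∪ S2) ∖ S3 splits into 2 disjoint pieces (area 19.2271, area 6.2681).

2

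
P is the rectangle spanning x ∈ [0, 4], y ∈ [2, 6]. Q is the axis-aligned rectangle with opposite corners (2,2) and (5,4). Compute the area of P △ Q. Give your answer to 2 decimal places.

|P∩Q|: x∈[2,4], y∈[2,4] → 2·2 = 4.
|P △ Q| = |P| + |Q| − 2·|P∩Q| = 16 + 6 − 8 = 14.00.

14.00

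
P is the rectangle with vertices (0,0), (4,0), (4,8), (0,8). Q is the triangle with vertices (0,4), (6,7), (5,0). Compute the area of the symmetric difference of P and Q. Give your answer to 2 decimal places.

|P| = 32, |Q| = 19.5, |P∩Q| = 10.4.
|P △ Q| = |P| + |Q| − 2·|P∩Q| = 32 + 19.5 − 20.8 = 30.70.

30.70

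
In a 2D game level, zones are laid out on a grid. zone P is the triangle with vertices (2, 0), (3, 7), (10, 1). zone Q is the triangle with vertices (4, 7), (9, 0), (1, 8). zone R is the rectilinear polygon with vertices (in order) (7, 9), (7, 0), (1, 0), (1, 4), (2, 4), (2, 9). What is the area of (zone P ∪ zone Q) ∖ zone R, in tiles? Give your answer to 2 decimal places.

4.84

|zone P ∪ zone Q| = 30.132.
|(zone P ∪ zone Q) ∩ zone R| = 25.2898.
|(zone P ∪ zone Q) ∖ zone R| = 30.132 − 25.2898 = 4.84.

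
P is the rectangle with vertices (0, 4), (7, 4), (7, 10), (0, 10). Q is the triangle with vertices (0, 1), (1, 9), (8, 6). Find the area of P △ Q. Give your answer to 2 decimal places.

|P| = 42, |Q| = 29.5, |P∩Q| = 22.3357.
|P △ Q| = |P| + |Q| − 2·|P∩Q| = 42 + 29.5 − 44.6714 = 26.83.

26.83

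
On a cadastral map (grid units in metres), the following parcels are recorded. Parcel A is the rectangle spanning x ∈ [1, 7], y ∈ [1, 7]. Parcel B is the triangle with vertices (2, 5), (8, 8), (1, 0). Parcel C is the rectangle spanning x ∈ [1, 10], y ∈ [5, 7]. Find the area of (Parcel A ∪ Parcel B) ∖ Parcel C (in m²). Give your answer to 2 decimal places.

24.90

|Parcel A ∪ Parcel B| = 36.9089.
|(Parcel A ∪ Parcel B) ∩ Parcel C| = 12.0089.
|(Parcel A ∪ Parcel B) ∖ Parcel C| = 36.9089 − 12.0089 = 24.90.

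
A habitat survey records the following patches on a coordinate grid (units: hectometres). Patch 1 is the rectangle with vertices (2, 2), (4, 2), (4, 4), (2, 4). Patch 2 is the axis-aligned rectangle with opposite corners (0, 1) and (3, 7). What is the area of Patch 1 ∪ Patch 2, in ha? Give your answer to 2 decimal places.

20.00

By inclusion–exclusion:
Individual areas: |Patch 1| = 4, |Patch 2| = 18.
|Patch 1∩Patch 2|: x∈[2,3], y∈[2,4] → 1·2 = 2.
|Patch 1 ∪ Patch 2| = 22 − 2 = 20.00.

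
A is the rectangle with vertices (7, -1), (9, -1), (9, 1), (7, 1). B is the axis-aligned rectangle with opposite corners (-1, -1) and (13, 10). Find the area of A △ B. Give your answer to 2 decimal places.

150.00

|A∩B|: x∈[7,9], y∈[-1,1] → 2·2 = 4.
|A △ B| = |A| + |B| − 2·|A∩B| = 4 + 154 − 8 = 150.00.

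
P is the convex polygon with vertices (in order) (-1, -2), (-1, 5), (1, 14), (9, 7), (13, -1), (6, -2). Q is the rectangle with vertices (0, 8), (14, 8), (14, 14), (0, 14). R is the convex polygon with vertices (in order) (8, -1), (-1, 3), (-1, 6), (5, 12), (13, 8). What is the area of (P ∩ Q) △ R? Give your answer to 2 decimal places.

|P ∩ Q| = 24.3214.
|(P ∩ Q) ∩ R| = 10.9714.
|(P ∩ Q) △ R| = 24.3214 + 107.5 − 21.9429 = 109.88.

109.88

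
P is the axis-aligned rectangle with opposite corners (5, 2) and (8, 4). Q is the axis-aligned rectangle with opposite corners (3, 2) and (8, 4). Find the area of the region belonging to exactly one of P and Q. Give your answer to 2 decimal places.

4.00

|P∩Q|: x∈[5,8], y∈[2,4] → 3·2 = 6.
|P △ Q| = |P| + |Q| − 2·|P∩Q| = 6 + 10 − 12 = 4.00.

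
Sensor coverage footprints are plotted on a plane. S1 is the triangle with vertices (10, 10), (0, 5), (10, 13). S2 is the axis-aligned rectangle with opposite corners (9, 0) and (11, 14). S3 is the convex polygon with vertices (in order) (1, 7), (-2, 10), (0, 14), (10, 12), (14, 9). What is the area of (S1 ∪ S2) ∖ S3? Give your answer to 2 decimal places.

|S1 ∪ S2| = 40.15.
|(S1 ∪ S2) ∩ S3| = 16.8201.
|(S1 ∪ S2) ∖ S3| = 40.15 − 16.8201 = 23.33.

23.33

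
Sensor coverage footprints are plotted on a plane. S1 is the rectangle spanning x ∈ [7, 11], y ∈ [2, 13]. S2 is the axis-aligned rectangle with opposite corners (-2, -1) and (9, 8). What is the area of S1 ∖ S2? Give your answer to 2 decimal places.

|S1∩S2|: x∈[7,9], y∈[2,8] → 2·6 = 12.
|S1| = 44.
|S1 ∖ S2| = |S1| − |S1∩S2| = 44 − 12 = 32.00.

32.00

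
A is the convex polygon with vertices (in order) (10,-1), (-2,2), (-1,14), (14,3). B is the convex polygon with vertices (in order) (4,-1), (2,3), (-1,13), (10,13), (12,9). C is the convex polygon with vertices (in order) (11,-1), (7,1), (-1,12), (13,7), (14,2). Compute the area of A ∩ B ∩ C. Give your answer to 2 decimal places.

The intersection is the polygon with vertices (-0.664,11.88), (4.316,10.101), (9.714,6.143), (6.333,1.917), (-0.489,11.298).
By the shoelace formula its area is 37.85.

37.85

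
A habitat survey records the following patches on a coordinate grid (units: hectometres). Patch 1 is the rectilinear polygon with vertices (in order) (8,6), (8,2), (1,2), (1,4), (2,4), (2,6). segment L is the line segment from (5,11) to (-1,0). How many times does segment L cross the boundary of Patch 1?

4

The segment meets the boundary at (1,3.667), (1.182,4), (2,5.5), (2.273,6).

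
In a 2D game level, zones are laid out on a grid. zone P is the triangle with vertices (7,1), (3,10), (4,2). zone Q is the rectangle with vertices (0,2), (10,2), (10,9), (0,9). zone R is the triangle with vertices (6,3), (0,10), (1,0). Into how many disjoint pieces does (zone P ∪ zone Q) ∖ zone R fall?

(zone P ∪ zone Q) ∖ zone R splits into 2 disjoint pieces (area 45.6875, area 3.15).

2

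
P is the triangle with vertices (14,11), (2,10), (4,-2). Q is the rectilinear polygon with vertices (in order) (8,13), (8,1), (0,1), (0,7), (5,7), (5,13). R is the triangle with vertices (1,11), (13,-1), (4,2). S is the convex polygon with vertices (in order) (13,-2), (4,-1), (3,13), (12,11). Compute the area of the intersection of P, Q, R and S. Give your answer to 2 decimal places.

The intersection is the polygon with vertices (6.449,1.184), (4,2), (3.727,2.818), (3.429,7), (5,7), (8,4), (8,3.2).
By the shoelace formula its area is 18.08.

18.08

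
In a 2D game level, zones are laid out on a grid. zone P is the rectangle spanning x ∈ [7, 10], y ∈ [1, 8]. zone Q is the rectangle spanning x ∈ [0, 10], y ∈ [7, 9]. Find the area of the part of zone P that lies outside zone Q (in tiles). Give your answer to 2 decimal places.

18.00

|zone P∩zone Q|: x∈[7,10], y∈[7,8] → 3·1 = 3.
|zone P| = 21.
|zone P ∖ zone Q| = |zone P| − |zone P∩zone Q| = 21 − 3 = 18.00.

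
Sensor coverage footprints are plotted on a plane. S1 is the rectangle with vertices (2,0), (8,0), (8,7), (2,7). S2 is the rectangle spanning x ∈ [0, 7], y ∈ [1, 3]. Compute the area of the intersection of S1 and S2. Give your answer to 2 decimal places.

10.00

|S1∩S2|: x∈[2,7], y∈[1,3] → 5·2 = 10.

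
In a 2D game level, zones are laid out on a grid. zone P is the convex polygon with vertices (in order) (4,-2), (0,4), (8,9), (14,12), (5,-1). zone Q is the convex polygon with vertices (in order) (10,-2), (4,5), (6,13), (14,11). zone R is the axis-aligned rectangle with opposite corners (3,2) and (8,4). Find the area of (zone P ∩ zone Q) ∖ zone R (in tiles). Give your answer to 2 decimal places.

|zone P ∩ zone Q| = 34.905.
|(zone P ∩ zone Q) ∩ zone R| = 3.956.
|(zone P ∩ zone Q) ∖ zone R| = 34.905 − 3.956 = 30.95.

30.95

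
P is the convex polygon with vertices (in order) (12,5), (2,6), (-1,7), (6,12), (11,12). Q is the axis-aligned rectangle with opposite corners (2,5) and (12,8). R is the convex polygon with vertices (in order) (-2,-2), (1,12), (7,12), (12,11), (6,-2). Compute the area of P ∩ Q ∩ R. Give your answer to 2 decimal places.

19.14

The intersection is the polygon with vertices (2,8), (10.615,8), (9.353,5.265), (2,6).
By the shoelace formula its area is 19.14.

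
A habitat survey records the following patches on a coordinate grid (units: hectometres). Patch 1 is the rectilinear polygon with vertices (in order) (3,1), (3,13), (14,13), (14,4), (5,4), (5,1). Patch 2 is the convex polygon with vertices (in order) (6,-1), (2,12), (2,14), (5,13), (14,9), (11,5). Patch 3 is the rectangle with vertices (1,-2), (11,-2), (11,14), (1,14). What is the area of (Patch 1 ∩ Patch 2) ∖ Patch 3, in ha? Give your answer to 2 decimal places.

8.00

|Patch 1 ∩ Patch 2| = 68.5833.
|(Patch 1 ∩ Patch 2) ∩ Patch 3| = 60.5833.
|(Patch 1 ∩ Patch 2) ∖ Patch 3| = 68.5833 − 60.5833 = 8.00.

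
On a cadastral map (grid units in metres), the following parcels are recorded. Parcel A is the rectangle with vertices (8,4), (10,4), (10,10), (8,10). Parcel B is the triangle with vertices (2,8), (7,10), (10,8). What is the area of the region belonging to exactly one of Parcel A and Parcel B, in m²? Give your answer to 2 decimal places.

17.33

|Parcel A| = 12, |Parcel B| = 8, |Parcel A∩Parcel B| = 1.3333.
|Parcel A △ Parcel B| = |Parcel A| + |Parcel B| − 2·|Parcel A∩Parcel B| = 12 + 8 − 2.6667 = 17.33.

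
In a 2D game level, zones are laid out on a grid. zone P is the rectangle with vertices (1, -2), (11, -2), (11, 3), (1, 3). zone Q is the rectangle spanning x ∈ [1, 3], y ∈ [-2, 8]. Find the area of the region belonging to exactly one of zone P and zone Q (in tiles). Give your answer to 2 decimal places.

|zone P∩zone Q|: x∈[1,3], y∈[-2,3] → 2·5 = 10.
|zone P △ zone Q| = |zone P| + |zone Q| − 2·|zone P∩zone Q| = 50 + 20 − 20 = 50.00.

50.00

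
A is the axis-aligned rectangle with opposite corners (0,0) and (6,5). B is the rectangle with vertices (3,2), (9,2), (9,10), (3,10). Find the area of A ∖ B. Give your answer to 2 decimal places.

21.00

|A∩B|: x∈[3,6], y∈[2,5] → 3·3 = 9.
|A| = 30.
|A ∖ B| = |A| − |A∩B| = 30 − 9 = 21.00.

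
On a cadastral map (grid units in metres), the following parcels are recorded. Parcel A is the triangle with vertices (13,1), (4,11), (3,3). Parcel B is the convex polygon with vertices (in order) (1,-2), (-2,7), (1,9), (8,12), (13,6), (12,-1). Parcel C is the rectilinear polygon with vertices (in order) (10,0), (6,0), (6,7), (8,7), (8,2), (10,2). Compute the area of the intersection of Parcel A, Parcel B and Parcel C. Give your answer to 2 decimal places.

The intersection is the polygon with vertices (6,2.4), (6,7), (7.6,7), (8,6.556), (8,2), (10,2), (10,1.6).
By the shoelace formula its area is 9.91.

9.91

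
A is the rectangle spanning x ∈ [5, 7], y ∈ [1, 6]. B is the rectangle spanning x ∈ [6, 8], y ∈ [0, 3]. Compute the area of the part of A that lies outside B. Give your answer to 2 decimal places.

8.00

|A∩B|: x∈[6,7], y∈[1,3] → 1·2 = 2.
|A| = 10.
|A ∖ B| = |A| − |A∩B| = 10 − 2 = 8.00.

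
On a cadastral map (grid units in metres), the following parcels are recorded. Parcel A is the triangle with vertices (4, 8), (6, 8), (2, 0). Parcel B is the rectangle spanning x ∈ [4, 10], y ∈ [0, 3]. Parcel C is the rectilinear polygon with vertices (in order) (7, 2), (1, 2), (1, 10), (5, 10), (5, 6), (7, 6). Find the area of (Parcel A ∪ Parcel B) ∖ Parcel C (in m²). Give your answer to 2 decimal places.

16.50

|Parcel A ∪ Parcel B| = 26.
|(Parcel A ∪ Parcel B) ∩ Parcel C| = 9.5.
|(Parcel A ∪ Parcel B) ∖ Parcel C| = 26 − 9.5 = 16.50.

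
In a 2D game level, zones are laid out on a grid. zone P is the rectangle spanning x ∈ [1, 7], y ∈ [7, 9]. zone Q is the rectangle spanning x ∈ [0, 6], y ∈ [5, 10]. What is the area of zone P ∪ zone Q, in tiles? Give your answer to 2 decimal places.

32.00

By inclusion–exclusion:
Individual areas: |zone P| = 12, |zone Q| = 30.
|zone P∩zone Q|: x∈[1,6], y∈[7,9] → 5·2 = 10.
|zone P ∪ zone Q| = 42 − 10 = 32.00.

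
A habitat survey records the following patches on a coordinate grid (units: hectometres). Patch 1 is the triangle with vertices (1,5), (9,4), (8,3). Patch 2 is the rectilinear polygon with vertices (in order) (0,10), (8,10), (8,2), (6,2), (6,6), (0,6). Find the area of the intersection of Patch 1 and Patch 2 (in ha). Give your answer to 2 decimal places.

The intersection is the polygon with vertices (8,4.125), (8,3), (6,3.571), (6,4.375).
By the shoelace formula its area is 1.93.

1.93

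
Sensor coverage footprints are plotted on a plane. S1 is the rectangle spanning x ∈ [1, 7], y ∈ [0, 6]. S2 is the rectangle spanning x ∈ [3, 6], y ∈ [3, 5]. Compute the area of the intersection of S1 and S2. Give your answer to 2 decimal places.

6.00

|S1∩S2|: x∈[3,6], y∈[3,5] → 3·2 = 6.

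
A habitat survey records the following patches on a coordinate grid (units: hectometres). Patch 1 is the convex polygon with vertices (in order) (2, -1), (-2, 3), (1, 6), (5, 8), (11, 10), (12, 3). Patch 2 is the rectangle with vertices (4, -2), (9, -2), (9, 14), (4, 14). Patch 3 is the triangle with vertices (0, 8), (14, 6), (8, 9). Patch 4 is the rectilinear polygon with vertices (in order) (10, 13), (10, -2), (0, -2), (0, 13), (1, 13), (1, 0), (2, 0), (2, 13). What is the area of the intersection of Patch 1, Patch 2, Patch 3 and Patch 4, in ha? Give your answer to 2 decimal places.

The intersection is the polygon with vertices (8,9), (9,8.5), (9,6.714), (4,7.429), (4,7.5), (5,8), (8,9).
By the shoelace formula its area is 6.64.

6.64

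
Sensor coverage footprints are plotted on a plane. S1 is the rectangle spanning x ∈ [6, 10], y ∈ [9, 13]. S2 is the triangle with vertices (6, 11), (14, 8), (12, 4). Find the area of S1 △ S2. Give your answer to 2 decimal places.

28.43

|S1| = 16, |S2| = 19, |S1∩S2| = 3.2857.
|S1 △ S2| = |S1| + |S2| − 2·|S1∩S2| = 16 + 19 − 6.5714 = 28.43.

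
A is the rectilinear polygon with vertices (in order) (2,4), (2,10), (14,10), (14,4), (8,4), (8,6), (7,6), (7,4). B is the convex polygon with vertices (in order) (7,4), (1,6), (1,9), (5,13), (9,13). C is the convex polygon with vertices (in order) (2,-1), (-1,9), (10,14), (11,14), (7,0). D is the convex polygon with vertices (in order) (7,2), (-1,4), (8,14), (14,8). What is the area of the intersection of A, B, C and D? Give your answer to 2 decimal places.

26.19

The intersection is the polygon with vertices (7.444,6), (7,6), (7,4), (2,5.667), (2,7.333), (4.4,10), (8.333,10).
By the shoelace formula its area is 26.19.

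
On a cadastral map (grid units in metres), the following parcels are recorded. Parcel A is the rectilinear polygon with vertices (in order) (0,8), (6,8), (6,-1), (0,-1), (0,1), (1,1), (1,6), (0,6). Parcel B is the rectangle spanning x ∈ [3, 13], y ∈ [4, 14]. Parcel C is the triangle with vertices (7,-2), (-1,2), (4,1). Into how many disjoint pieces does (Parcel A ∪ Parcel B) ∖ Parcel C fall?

2

(Parcel A ∪ Parcel B) ∖ Parcel C splits into 2 disjoint pieces (area 126.1, area 6).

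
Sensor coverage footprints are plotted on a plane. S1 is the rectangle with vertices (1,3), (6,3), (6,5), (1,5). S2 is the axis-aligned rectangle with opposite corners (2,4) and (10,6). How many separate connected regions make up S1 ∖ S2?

1

S1 ∖ S2 is a single connected region.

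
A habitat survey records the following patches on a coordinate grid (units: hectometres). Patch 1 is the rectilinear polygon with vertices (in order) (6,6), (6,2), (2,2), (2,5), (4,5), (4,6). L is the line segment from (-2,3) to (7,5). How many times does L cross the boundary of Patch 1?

The segment meets the boundary at (6,4.778), (2,3.889).

2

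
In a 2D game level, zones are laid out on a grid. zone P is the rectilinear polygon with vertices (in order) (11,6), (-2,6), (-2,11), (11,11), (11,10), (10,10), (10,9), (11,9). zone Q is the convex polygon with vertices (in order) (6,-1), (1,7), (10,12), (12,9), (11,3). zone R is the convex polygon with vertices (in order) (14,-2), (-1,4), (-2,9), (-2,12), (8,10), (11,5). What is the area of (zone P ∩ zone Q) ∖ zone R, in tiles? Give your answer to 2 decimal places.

9.63

|zone P ∩ zone Q| = 34.2042.
|(zone P ∩ zone Q) ∩ zone R| = 24.5757.
|(zone P ∩ zone Q) ∖ zone R| = 34.2042 − 24.5757 = 9.63.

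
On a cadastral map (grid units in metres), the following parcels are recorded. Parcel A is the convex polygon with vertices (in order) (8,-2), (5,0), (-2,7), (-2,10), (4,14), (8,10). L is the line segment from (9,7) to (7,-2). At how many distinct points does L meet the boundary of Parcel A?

The segment meets the boundary at (7.129,-1.419), (8,2.5).

2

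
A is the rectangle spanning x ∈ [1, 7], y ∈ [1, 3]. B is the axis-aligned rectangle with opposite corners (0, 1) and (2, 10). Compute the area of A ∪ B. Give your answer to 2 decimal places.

By inclusion–exclusion:
Individual areas: |A| = 12, |B| = 18.
|A∩B|: x∈[1,2], y∈[1,3] → 1·2 = 2.
|A ∪ B| = 30 − 2 = 28.00.

28.00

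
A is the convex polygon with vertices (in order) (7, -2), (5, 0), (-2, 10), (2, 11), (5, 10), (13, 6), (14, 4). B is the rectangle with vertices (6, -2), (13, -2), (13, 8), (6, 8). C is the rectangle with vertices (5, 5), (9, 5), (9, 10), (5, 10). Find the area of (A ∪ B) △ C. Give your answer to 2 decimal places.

110.43

|A ∪ B| = 122.4286.
|(A ∪ B) ∩ C| = 16.
|(A ∪ B) △ C| = 122.4286 + 20 − 32 = 110.43.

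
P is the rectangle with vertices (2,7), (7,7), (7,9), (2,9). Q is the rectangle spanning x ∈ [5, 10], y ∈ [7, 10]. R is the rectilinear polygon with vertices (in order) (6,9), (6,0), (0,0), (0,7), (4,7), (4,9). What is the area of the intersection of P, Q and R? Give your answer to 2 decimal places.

The intersection is the polygon with vertices (5,7), (5,9), (6,9), (6,7).
By the shoelace formula its area is 2.00.

2.00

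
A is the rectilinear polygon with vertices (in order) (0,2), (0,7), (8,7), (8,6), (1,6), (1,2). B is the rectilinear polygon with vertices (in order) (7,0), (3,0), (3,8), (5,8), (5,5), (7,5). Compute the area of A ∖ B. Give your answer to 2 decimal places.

|A| = 12, |A∩B| = 2.
|A ∖ B| = |A| − |A∩B| = 12 − 2 = 10.00.

10.00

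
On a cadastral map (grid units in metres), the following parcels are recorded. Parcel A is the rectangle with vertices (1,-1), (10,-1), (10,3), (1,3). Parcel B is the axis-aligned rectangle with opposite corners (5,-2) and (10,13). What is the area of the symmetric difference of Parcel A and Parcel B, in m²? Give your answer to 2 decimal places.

|Parcel A∩Parcel B|: x∈[5,10], y∈[-1,3] → 5·4 = 20.
|Parcel A △ Parcel B| = |Parcel A| + |Parcel B| − 2·|Parcel A∩Parcel B| = 36 + 75 − 40 = 71.00.

71.00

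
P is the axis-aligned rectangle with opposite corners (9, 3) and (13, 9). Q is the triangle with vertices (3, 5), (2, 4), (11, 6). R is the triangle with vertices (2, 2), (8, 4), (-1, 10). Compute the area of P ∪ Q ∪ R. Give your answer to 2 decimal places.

51.91

By inclusion–exclusion:
Individual areas: |P| = 24, |Q| = 3.5, |R| = 27.
|P∩Q| = 0.1944.
|P∩R| = 0.
|Q∩R| = 2.3947.
|P∩Q∩R| = 0.
|P ∪ Q ∪ R| = 54.5 − 2.5892 + 0 = 51.91.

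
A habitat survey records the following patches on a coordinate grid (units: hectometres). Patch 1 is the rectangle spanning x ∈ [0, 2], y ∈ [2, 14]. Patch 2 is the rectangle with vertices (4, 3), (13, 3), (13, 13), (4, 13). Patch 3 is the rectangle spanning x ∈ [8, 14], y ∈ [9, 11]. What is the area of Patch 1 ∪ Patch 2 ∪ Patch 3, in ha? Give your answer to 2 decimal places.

116.00

By inclusion–exclusion:
Individual areas: |Patch 1| = 24, |Patch 2| = 90, |Patch 3| = 12.
|Patch 1∩Patch 2| = 0 (no overlap).
|Patch 1∩Patch 3| = 0 (no overlap).
|Patch 2∩Patch 3|: x∈[8,13], y∈[9,11] → 5·2 = 10.
|Patch 1∩Patch 2∩Patch 3| = 0.
|Patch 1 ∪ Patch 2 ∪ Patch 3| = 126 − 10 + 0 = 116.00.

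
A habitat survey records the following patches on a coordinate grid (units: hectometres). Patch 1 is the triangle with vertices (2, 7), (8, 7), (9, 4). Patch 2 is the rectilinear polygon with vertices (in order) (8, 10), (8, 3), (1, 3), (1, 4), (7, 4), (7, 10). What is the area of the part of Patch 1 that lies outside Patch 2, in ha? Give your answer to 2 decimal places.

|Patch 1| = 9, |Patch 1∩Patch 2| = 2.3571.
|Patch 1 ∖ Patch 2| = |Patch 1| − |Patch 1∩Patch 2| = 9 − 2.3571 = 6.64.

6.64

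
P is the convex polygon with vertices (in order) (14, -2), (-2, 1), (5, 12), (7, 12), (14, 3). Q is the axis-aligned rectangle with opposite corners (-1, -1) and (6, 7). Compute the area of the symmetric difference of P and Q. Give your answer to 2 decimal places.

|P| = 130, |Q| = 56, |P∩Q| = 41.666.
|P △ Q| = |P| + |Q| − 2·|P∩Q| = 130 + 56 − 83.332 = 102.67.

102.67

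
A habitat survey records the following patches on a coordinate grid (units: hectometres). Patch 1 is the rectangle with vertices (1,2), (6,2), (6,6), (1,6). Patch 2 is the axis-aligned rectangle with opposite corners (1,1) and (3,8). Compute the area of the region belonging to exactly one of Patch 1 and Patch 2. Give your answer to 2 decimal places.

18.00

|Patch 1∩Patch 2|: x∈[1,3], y∈[2,6] → 2·4 = 8.
|Patch 1 △ Patch 2| = |Patch 1| + |Patch 2| − 2·|Patch 1∩Patch 2| = 20 + 14 − 16 = 18.00.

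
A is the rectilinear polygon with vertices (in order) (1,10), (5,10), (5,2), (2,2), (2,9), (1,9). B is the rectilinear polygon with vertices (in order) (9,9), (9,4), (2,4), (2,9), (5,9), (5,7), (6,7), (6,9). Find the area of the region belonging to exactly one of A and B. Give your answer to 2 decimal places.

28.00

|A| = 25, |B| = 33, |A∩B| = 15.
|A △ B| = |A| + |B| − 2·|A∩B| = 25 + 33 − 30 = 28.00.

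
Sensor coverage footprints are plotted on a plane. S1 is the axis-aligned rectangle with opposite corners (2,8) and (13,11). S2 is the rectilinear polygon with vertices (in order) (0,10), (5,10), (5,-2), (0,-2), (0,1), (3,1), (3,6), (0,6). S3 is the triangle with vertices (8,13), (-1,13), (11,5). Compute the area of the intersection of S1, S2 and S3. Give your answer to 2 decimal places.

0.75

The intersection is the polygon with vertices (5,10), (5,9), (3.5,10).
By the shoelace formula its area is 0.75.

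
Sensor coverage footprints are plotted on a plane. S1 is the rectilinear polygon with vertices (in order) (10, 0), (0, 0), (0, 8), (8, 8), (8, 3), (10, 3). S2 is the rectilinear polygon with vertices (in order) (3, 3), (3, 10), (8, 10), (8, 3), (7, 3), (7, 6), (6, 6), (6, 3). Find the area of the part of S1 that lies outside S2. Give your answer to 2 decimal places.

48.00

|S1| = 70, |S1∩S2| = 22.
|S1 ∖ S2| = |S1| − |S1∩S2| = 70 − 22 = 48.00.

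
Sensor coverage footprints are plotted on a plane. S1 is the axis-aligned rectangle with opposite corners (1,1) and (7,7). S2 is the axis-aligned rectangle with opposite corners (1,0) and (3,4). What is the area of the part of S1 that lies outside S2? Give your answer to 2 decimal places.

30.00

|S1∩S2|: x∈[1,3], y∈[1,4] → 2·3 = 6.
|S1| = 36.
|S1 ∖ S2| = |S1| − |S1∩S2| = 36 − 6 = 30.00.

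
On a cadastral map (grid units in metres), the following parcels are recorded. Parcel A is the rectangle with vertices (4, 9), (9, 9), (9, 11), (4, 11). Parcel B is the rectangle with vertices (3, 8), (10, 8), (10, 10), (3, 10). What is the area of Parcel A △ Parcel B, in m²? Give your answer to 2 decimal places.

14.00

|Parcel A∩Parcel B|: x∈[4,9], y∈[9,10] → 5·1 = 5.
|Parcel A △ Parcel B| = |Parcel A| + |Parcel B| − 2·|Parcel A∩Parcel B| = 10 + 14 − 10 = 14.00.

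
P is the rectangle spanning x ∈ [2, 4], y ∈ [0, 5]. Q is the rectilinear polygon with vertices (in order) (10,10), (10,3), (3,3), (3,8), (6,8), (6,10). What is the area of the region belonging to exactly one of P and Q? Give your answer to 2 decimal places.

|P| = 10, |Q| = 43, |P∩Q| = 2.
|P △ Q| = |P| + |Q| − 2·|P∩Q| = 10 + 43 − 4 = 49.00.

49.00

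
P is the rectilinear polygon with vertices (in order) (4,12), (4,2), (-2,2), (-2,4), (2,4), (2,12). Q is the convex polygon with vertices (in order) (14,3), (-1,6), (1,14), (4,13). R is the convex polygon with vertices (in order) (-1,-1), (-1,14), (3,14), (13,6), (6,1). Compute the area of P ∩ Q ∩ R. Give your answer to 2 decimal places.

The intersection is the polygon with vertices (2,5.4), (2,12), (4,12), (4,5).
By the shoelace formula its area is 13.60.

13.60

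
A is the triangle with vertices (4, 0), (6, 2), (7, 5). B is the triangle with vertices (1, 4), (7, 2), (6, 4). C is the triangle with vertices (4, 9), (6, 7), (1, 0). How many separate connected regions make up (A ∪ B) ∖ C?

(A ∪ B) ∖ C splits into 2 disjoint pieces (area 5.3284, area 0.2667).

2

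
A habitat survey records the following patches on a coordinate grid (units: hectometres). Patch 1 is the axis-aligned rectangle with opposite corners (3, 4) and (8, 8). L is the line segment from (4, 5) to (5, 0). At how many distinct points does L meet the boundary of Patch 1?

The segment meets the boundary at (4.2,4).

1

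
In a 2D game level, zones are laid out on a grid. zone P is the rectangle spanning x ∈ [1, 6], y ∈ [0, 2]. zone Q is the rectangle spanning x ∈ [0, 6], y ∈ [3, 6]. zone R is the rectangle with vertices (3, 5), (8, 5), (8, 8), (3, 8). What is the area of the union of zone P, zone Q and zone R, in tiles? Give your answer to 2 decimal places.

40.00

By inclusion–exclusion:
Individual areas: |zone P| = 10, |zone Q| = 18, |zone R| = 15.
|zone P∩zone Q| = 0 (no overlap).
|zone P∩zone R| = 0 (no overlap).
|zone Q∩zone R|: x∈[3,6], y∈[5,6] → 3·1 = 3.
|zone P∩zone Q∩zone R| = 0.
|zone P ∪ zone Q ∪ zone R| = 43 − 3 + 0 = 40.00.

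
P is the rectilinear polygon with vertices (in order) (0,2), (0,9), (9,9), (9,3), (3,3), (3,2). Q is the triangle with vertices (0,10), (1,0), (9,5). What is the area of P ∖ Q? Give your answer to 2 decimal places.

|P| = 57, |P∩Q| = 36.25.
|P ∖ Q| = |P| − |P∩Q| = 57 − 36.25 = 20.75.

20.75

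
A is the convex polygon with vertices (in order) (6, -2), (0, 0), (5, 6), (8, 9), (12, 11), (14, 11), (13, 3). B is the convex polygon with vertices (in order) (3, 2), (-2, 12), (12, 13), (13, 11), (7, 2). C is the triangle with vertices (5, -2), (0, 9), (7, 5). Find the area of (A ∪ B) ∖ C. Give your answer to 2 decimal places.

135.04

|A ∪ B| = 163.5.
|(A ∪ B) ∩ C| = 28.4557.
|(A ∪ B) ∖ C| = 163.5 − 28.4557 = 135.04.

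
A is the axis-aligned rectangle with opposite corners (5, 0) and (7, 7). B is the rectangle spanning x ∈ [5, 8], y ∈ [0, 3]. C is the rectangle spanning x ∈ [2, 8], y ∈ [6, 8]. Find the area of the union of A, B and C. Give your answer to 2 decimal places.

27.00

By inclusion–exclusion:
Individual areas: |A| = 14, |B| = 9, |C| = 12.
|A∩B|: x∈[5,7], y∈[0,3] → 2·3 = 6.
|A∩C|: x∈[5,7], y∈[6,7] → 2·1 = 2.
|B∩C| = 0 (no overlap).
|A∩B∩C| = 0.
|A ∪ B ∪ C| = 35 − 8 + 0 = 27.00.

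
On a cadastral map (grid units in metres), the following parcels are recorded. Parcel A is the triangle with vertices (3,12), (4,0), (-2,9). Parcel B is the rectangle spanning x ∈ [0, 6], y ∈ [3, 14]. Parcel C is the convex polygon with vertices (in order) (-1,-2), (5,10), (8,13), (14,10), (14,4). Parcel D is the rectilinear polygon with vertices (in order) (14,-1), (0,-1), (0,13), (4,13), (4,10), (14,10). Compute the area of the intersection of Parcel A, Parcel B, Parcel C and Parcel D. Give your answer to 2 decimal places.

The intersection is the polygon with vertices (1.714,3.429), (3.429,6.857), (3.75,3), (2,3).
By the shoelace formula its area is 4.23.

4.23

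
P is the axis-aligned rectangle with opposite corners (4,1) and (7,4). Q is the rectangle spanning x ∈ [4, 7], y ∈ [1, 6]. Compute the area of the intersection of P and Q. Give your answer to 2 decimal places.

|P∩Q|: x∈[4,7], y∈[1,4] → 3·3 = 9.

9.00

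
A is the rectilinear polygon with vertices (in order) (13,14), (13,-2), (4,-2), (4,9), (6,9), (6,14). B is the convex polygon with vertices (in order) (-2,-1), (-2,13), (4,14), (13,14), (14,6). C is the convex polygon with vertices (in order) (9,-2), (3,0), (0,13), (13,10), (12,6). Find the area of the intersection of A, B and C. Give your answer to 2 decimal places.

The intersection is the polygon with vertices (4,1.625), (4,9), (6,9), (6,11.615), (13,10), (12,6), (11.607,4.953).
By the shoelace formula its area is 58.48.

58.48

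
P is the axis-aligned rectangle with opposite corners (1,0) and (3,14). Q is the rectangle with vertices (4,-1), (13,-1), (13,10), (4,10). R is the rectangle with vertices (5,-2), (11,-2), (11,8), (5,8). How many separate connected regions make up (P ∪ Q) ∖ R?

(P ∪ Q) ∖ R splits into 2 disjoint pieces (area 28, area 45).

2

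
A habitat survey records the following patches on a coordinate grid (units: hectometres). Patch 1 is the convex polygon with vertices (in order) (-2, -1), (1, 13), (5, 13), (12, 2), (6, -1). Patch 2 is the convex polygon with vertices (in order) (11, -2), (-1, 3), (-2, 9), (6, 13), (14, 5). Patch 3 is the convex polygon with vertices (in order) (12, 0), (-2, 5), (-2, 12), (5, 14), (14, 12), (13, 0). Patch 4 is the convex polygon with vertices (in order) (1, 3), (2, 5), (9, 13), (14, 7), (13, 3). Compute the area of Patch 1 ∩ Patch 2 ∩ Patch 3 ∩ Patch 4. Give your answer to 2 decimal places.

The intersection is the polygon with vertices (11.364,3), (3.6,3), (1.394,3.788), (2,5), (6.684,10.353).
By the shoelace formula its area is 39.09.

39.09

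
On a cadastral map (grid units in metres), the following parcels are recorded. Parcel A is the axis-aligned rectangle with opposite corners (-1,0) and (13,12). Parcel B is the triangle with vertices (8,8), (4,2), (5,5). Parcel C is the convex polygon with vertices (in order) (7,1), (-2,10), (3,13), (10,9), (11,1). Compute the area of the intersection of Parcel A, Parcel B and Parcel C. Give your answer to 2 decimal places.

2.70

The intersection is the polygon with vertices (5,5), (8,8), (4.8,3.2), (4.5,3.5).
By the shoelace formula its area is 2.70.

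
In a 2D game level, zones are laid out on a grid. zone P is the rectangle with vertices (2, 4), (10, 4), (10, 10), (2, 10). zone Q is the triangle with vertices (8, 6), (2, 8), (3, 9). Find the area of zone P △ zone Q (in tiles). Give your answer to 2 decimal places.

44.00

|zone P| = 48, |zone Q| = 4, |zone P∩zone Q| = 4.
|zone P △ zone Q| = |zone P| + |zone Q| − 2·|zone P∩zone Q| = 48 + 4 − 8 = 44.00.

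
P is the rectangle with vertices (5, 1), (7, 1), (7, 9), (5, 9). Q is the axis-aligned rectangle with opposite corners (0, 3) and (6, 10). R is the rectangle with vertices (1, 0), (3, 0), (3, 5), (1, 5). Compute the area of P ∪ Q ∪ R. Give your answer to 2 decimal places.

By inclusion–exclusion:
Individual areas: |P| = 16, |Q| = 42, |R| = 10.
|P∩Q|: x∈[5,6], y∈[3,9] → 1·6 = 6.
|P∩R| = 0 (no overlap).
|Q∩R|: x∈[1,3], y∈[3,5] → 2·2 = 4.
|P∩Q∩R| = 0.
|P ∪ Q ∪ R| = 68 − 10 + 0 = 58.00.

58.00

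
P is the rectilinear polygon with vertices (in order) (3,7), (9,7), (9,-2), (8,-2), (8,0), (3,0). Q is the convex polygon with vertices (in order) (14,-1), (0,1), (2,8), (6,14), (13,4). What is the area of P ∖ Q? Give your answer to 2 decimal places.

2.93

|P| = 44, |P∩Q| = 41.0714.
|P ∖ Q| = |P| − |P∩Q| = 44 − 41.0714 = 2.93.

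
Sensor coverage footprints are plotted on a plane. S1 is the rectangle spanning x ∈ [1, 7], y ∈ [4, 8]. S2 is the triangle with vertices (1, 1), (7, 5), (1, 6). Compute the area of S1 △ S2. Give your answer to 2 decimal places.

|S1| = 24, |S2| = 15, |S1∩S2| = 8.25.
|S1 △ S2| = |S1| + |S2| − 2·|S1∩S2| = 24 + 15 − 16.5 = 22.50.

22.50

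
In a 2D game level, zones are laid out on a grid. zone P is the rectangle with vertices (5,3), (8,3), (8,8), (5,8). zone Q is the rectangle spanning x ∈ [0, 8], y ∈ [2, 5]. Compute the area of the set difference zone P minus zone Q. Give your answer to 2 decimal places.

|zone P∩zone Q|: x∈[5,8], y∈[3,5] → 3·2 = 6.
|zone P| = 15.
|zone P ∖ zone Q| = |zone P| − |zone P∩zone Q| = 15 − 6 = 9.00.

9.00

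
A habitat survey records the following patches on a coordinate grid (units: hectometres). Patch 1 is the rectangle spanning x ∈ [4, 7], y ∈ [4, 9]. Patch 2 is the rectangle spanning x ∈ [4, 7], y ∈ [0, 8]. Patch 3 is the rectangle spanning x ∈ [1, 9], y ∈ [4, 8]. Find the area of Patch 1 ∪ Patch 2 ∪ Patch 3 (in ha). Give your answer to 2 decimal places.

47.00

By inclusion–exclusion:
Individual areas: |Patch 1| = 15, |Patch 2| = 24, |Patch 3| = 32.
|Patch 1∩Patch 2|: x∈[4,7], y∈[4,8] → 3·4 = 12.
|Patch 1∩Patch 3|: x∈[4,7], y∈[4,8] → 3·4 = 12.
|Patch 2∩Patch 3|: x∈[4,7], y∈[4,8] → 3·4 = 12.
|Patch 1∩Patch 2∩Patch 3| = 12.
|Patch 1 ∪ Patch 2 ∪ Patch 3| = 71 − 36 + 12 = 47.00.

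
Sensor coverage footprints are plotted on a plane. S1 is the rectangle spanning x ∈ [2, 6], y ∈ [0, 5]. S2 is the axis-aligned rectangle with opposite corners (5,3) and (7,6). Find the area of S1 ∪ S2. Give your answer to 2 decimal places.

By inclusion–exclusion:
Individual areas: |S1| = 20, |S2| = 6.
|S1∩S2|: x∈[5,6], y∈[3,5] → 1·2 = 2.
|S1 ∪ S2| = 26 − 2 = 24.00.

24.00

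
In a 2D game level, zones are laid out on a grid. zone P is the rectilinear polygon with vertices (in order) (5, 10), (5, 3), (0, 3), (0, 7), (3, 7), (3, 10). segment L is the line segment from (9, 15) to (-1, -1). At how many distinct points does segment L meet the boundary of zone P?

The segment meets the boundary at (1.5,3), (5,8.6).

2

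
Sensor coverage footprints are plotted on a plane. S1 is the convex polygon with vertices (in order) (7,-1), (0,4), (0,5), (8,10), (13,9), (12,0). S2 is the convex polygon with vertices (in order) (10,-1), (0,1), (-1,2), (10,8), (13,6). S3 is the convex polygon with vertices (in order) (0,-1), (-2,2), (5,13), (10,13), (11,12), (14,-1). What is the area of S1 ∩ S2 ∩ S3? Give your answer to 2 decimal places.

57.34

The intersection is the polygon with vertices (10,8), (12.273,6.485), (12.575,5.175), (12.55,4.95), (10.281,-0.344), (8.5,-0.7), (5.833,-0.167), (1.155,3.175).
By the shoelace formula its area is 57.34.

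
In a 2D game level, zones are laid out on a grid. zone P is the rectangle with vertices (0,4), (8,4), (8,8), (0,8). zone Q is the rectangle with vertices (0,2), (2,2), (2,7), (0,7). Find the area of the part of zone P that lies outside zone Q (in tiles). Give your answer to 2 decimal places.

|zone P∩zone Q|: x∈[0,2], y∈[4,7] → 2·3 = 6.
|zone P| = 32.
|zone P ∖ zone Q| = |zone P| − |zone P∩zone Q| = 32 − 6 = 26.00.

26.00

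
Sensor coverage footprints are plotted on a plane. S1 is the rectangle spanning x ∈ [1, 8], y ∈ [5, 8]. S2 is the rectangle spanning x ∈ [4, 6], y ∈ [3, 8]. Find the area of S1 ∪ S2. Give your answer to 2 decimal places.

25.00

By inclusion–exclusion:
Individual areas: |S1| = 21, |S2| = 10.
|S1∩S2|: x∈[4,6], y∈[5,8] → 2·3 = 6.
|S1 ∪ S2| = 31 − 6 = 25.00.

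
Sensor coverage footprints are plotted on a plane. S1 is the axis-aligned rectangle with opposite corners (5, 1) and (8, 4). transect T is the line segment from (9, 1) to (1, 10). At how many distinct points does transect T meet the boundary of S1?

2

The segment meets the boundary at (6.333,4), (8,2.125).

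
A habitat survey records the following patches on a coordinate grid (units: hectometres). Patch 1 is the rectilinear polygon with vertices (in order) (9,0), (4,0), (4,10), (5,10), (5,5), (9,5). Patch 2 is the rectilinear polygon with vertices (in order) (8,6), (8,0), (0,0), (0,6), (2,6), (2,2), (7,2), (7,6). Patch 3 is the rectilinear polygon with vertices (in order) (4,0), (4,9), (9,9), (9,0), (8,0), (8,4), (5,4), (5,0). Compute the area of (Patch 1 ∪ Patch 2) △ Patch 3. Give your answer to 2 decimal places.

|Patch 1 ∪ Patch 2| = 47.
|(Patch 1 ∪ Patch 2) ∩ Patch 3| = 18.
|(Patch 1 ∪ Patch 2) △ Patch 3| = 47 + 33 − 36 = 44.00.

44.00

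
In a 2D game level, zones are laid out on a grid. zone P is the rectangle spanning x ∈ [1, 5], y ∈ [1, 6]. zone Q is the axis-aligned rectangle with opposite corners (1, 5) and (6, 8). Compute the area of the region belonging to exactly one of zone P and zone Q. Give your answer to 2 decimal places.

|zone P∩zone Q|: x∈[1,5], y∈[5,6] → 4·1 = 4.
|zone P △ zone Q| = |zone P| + |zone Q| − 2·|zone P∩zone Q| = 20 + 15 − 8 = 27.00.

27.00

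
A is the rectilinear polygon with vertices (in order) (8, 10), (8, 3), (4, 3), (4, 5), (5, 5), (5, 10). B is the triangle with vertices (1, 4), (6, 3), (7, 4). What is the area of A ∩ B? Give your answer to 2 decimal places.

The intersection is the polygon with vertices (4,4), (7,4), (6,3), (4,3.4).
By the shoelace formula its area is 2.10.

2.10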